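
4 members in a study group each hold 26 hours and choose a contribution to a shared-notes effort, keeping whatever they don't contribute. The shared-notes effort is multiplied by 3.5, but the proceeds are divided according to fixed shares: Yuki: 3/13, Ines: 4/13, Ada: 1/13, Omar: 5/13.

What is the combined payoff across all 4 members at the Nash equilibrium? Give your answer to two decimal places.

234.00 hours

Player j's private return per contributed unit is 3.5 × (j's share). Contributing is weakly dominant for j when that share is at least 1/3.5 = 0.2857, and contributing 0 is dominant otherwise.
The shares above 0.2857 belong to Ines and Omar, contributing 26 each; the remaining 2 contribute 0. Total contributed: 52.
The shared-notes effort pays out 3.5 × 52 = 182.00 in total (split across the unequal shares, but the aggregate is all that matters for the group sum).
The 2 free-riders keep 26 each, adding 52. Group total = 52 + 182.00 = 234.00.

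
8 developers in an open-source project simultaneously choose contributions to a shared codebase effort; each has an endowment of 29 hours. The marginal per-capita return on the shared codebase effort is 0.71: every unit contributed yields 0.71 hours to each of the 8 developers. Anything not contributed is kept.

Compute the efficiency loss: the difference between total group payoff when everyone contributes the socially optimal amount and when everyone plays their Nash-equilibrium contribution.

The private return per contributed unit is 0.71 < 1, so contributing 0 is dominant for every player. At the Nash equilibrium everyone keeps their 29, and the group total is 8 × 29 = 232.
Each contributed unit returns 5.680 to the group as a whole (0.71 to each of 8 players), which exceeds 1, so the social optimum is full contribution: group total = 5.680 × 232 = 1317.76.
Efficiency loss = 1317.76 − 232 = 1085.76.

1085.76 hours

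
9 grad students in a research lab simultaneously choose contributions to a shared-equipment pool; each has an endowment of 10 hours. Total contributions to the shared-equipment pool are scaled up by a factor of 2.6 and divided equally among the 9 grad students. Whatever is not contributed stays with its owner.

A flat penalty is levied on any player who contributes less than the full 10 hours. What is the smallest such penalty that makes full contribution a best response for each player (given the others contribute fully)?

7.11 hours

Given the others contribute fully, the best deviation is to contribute 0 (any partial contribution still incurs the fine and gives up units whose private return 0.2889 is below 1).
Deviating from 10 to 0 saves 10 hours but forfeits the deviator's share of the drop in the shared-equipment pool: 2.6/9 × 10 = 2.89.
So the deviation gain is 10 − 2.89 = 7.11, and the fine must be at least 7.11 hours to wipe it out.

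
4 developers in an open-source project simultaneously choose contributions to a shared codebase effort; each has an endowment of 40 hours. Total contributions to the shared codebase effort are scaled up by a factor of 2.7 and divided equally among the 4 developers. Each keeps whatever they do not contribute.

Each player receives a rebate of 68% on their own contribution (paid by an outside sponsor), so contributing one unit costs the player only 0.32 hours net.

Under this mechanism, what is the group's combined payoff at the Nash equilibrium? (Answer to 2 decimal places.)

540.80 hours

The effective private return per unit is now (2.7/4) / 0.32 = 2.1094 > 1, so every player's dominant strategy flips to full contribution.
So the Nash equilibrium is full contribution by all 4; the group earns 4 × (40 × 0.68 + 2.7 × 40) = 540.80.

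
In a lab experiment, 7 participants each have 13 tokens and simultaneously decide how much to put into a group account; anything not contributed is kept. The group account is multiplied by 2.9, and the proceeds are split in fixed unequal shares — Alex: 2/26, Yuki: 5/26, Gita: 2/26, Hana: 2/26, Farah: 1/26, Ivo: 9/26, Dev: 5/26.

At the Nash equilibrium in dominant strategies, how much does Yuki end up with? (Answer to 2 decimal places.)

Each unit j contributes comes back to j as 2.9 × (j's share), so j prefers to contribute only if that share exceeds 1/2.9 = 0.3448; otherwise keeping the unit dominates.
Only Ivo (9/26) clears that bar, contributing 13; the remaining 6 contribute 0. Total contributed: 13.
Yuki keeps 13 and receives 2.9 × 13 × 5/26 = 7.25 from the group account, for a payoff of 20.25.

20.25 tokens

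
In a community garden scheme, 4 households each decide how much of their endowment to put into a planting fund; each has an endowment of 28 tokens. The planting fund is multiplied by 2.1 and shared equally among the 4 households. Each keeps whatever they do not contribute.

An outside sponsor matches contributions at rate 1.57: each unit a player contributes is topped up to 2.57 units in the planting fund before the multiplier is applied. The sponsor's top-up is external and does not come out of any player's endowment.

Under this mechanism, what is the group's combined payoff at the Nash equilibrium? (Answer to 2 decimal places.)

604.46 tokens

Under the mechanism each unit contributed yields 2.1 × 2.57 / 4 = 1.3493 back to its contributor per unit of net cost, which exceeds 1, making full contribution the dominant choice for everyone.
At the Nash equilibrium everyone contributes 28. Group total payoff = 2.1 × 2.57 × 112 = 604.46.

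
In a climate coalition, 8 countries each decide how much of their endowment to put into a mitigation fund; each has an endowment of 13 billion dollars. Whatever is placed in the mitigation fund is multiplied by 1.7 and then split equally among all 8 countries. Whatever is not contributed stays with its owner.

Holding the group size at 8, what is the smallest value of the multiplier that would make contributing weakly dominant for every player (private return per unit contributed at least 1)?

A contributed unit returns (multiplier)/8 to its contributor.
This reaches 1 exactly when the multiplier is 8.

8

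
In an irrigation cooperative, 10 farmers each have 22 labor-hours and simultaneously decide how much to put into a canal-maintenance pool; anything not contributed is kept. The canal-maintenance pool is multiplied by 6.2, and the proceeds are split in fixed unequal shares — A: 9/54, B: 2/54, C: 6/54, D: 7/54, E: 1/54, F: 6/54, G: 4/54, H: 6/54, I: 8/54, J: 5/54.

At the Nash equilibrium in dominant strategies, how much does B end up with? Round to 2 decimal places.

27.05 labor-hours

Player j's private return per contributed unit is 6.2 × (j's share). Contributing is weakly dominant for j when that share is at least 1/6.2 = 0.1613, and contributing 0 is dominant otherwise.
Only A (9/54) clears that bar, contributing 22; the remaining 9 contribute 0. Total contributed: 22.
B keeps 22 and receives 6.2 × 22 × 2/54 = 5.05 from the canal-maintenance pool, for a payoff of 27.05.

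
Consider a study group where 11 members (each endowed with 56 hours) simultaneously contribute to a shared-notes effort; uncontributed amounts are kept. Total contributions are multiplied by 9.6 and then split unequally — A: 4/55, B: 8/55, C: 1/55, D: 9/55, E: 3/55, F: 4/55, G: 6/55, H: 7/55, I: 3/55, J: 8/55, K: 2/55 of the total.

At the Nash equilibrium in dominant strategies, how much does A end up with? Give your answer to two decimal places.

251.49 hours

Player j's private return per contributed unit is 9.6 × (j's share). Contributing is weakly dominant for j when that share is at least 1/9.6 = 0.1042, and contributing 0 is dominant otherwise.
The shares above 0.1042 belong to B, D, G, H and J, contributing 56 each; the remaining 6 contribute 0. Total contributed: 280.
A keeps 56 and receives 9.6 × 280 × 4/55 = 195.49 from the shared-notes effort, for a payoff of 251.49.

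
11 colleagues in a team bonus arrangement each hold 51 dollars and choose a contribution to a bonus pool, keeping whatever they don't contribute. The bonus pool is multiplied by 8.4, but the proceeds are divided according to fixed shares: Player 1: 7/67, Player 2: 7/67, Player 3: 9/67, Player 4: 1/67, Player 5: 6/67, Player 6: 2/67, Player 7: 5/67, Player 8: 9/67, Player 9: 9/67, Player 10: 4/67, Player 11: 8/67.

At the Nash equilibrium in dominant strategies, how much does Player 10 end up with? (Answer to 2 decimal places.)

Each unit j contributes comes back to j as 8.4 × (j's share), so j prefers to contribute only if that share exceeds 1/8.4 = 0.1190; otherwise keeping the unit dominates.
Player 3, Player 8, Player 9 and Player 11 clear that bar, contributing 51 each; the remaining 7 contribute 0. Total contributed: 204.
Player 10 keeps 51 and receives 8.4 × 204 × 4/67 = 102.30 from the bonus pool, for a payoff of 153.30.

153.30 dollars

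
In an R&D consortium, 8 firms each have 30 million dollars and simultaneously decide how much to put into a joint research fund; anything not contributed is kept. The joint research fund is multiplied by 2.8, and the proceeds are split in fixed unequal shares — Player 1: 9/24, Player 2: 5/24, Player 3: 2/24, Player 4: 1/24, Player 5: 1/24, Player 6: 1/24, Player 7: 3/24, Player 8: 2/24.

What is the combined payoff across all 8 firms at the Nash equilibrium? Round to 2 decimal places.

Each unit j contributes comes back to j as 2.8 × (j's share), so j prefers to contribute only if that share exceeds 1/2.8 = 0.3571; otherwise keeping the unit dominates.
Player 1 alone (share 9/24) is above the threshold, contributing 30; the remaining 7 contribute 0. Total contributed: 30.
The joint research fund pays out 2.8 × 30 = 84.00 in total (split across the unequal shares, but the aggregate is all that matters for the group sum).
The 7 free-riders keep 30 each, adding 210. Group total = 210 + 84.00 = 294.00.

294.00 million dollars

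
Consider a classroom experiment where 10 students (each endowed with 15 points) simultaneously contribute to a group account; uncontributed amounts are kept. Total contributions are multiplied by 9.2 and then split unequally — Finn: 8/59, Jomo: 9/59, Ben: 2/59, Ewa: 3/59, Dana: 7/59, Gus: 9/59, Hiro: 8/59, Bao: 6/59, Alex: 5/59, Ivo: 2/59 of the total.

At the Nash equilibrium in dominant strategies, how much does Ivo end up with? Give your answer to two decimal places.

38.39 points

For player j, contributing a unit is worthwhile iff 9.2 × (j's share) ≥ 1, i.e. iff j's share is at least 0.1087.
Finn, Jomo, Dana, Gus and Hiro are above the threshold, contributing 15 each; the remaining 5 contribute 0. Total contributed: 75.
Ivo keeps 15 and receives 9.2 × 75 × 2/59 = 23.39 from the group account, for a payoff of 38.39.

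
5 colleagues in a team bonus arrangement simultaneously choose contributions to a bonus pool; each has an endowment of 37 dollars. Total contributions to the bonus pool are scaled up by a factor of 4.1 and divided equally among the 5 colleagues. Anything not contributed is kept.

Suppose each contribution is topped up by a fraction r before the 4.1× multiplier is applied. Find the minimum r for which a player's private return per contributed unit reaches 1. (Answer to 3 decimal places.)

0.220

With matching at rate r, one contributed unit becomes (1 + r) in the bonus pool and returns 4.1 × (1 + r) / 5 to the contributor.
Setting this equal to 1: 1 + r = 5/4.1 = 1.2195.
So the minimum matching rate is r = 1.2195 − 1 = 0.220.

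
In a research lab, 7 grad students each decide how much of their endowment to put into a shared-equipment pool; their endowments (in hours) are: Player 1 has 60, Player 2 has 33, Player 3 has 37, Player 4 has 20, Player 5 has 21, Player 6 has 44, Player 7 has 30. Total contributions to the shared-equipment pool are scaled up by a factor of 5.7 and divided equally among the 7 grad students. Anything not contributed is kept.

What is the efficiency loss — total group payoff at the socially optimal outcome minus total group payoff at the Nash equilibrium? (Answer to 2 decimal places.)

1151.50 hours

The private return per contributed unit is 5.7/7 = 0.8143 < 1 for every player regardless of endowment, so the Nash equilibrium is zero contribution and the group total is Σ E_j = 60 + 33 + 37 + 20 + 21 + 44 + 30 = 245.
Each contributed unit returns 5.700 to the group, so the social optimum is full contribution by everyone: group total = 5.700 × 245 = 1396.50.
Efficiency loss = (5.700 − 1) × 245 = 1151.50.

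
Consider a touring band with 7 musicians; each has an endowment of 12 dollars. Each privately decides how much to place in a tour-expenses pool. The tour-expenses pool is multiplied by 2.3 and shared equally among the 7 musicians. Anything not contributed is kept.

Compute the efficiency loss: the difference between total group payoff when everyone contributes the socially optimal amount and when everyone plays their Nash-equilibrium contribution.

109.20 dollars

Each contributed unit returns 2.3/7 = 0.3286 to its contributor — below 1 — so contributing 0 is dominant for every player. At the Nash equilibrium everyone keeps their 12, and the group total is 7 × 12 = 84.
Each contributed unit returns 2.300 to the group as a whole (0.3286 to each of 7 players), which exceeds 1, so the social optimum is full contribution: group total = 2.300 × 84 = 193.20.
Efficiency loss = 193.20 − 84 = 109.20.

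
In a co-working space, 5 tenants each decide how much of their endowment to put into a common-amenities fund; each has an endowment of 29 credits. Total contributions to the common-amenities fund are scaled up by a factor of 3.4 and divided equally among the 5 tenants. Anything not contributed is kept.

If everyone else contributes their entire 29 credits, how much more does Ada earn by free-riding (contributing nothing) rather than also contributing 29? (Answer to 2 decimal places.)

9.28 credits

Switching from a contribution of 29 to 0 lets Ada keep an extra 29 credits, but lowers the common-amenities fund by 29, which costs Ada their own share of that drop: 3.4/5 × 29 = 19.72.
Net gain = 29 − 19.72 = 9.28. The private return per contributed unit (0.6800) is below 1, so free-riding is indeed the best response regardless of what the others do.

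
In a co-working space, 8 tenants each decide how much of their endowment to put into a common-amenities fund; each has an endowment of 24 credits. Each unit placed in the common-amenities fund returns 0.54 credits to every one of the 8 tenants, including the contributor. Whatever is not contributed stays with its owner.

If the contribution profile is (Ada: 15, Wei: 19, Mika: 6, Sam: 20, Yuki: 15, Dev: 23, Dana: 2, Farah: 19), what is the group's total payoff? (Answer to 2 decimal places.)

587.08 credits

Total contributed: 15 + 19 + 6 + 20 + 15 + 23 + 2 + 19 = 119; total kept: 8 × 24 − 119 = 73.
The common-amenities fund pays out 0.54 × 8 × 119 = 514.08 in aggregate.
Group total = 73 + 514.08 = 587.08.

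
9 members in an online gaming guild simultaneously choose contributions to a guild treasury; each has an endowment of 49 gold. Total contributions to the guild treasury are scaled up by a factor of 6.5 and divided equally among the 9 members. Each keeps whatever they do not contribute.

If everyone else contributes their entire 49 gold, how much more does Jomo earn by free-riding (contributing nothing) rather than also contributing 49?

13.61 gold

Switching from a contribution of 49 to 0 lets Jomo keep an extra 49 gold, but lowers the guild treasury by 49, which costs Jomo their own share of that drop: 6.5/9 × 49 = 35.39.
Net gain = 49 − 35.39 = 13.61. The private return per contributed unit (0.7222) is below 1, so free-riding is indeed the best response regardless of what the others do.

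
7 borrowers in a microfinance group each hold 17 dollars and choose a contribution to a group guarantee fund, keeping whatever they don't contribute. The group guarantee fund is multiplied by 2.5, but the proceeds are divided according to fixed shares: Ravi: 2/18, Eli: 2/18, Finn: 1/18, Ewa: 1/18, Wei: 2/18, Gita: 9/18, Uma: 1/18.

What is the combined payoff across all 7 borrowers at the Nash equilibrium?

Each unit j contributes comes back to j as 2.5 × (j's share), so j prefers to contribute only if that share exceeds 1/2.5 = 0.4000; otherwise keeping the unit dominates.
The only share above 0.4000 is Gita's 9/18, contributing 17; the remaining 6 contribute 0. Total contributed: 17.
The group guarantee fund pays out 2.5 × 17 = 42.50 in total (split across the unequal shares, but the aggregate is all that matters for the group sum).
The 6 free-riders keep 17 each, adding 102. Group total = 102 + 42.50 = 144.50.

144.50 dollars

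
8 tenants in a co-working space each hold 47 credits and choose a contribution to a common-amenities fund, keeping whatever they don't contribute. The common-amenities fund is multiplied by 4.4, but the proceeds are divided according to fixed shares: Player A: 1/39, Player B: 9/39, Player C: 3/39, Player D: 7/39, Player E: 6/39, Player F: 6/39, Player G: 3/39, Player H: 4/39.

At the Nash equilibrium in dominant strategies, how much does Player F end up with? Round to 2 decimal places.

78.82 credits

Each unit j contributes comes back to j as 4.4 × (j's share), so j prefers to contribute only if that share exceeds 1/4.4 = 0.2273; otherwise keeping the unit dominates.
The only share above 0.2273 is Player B's 9/39, contributing 47; the remaining 7 contribute 0. Total contributed: 47.
Player F keeps 47 and receives 4.4 × 47 × 6/39 = 31.82 from the common-amenities fund, for a payoff of 78.82.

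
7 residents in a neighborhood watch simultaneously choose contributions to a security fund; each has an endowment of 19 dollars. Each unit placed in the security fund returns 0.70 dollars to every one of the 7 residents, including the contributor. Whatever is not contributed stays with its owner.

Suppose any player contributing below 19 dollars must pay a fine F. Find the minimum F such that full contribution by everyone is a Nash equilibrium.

Given the others contribute fully, the best deviation is to contribute 0 (any partial contribution still incurs the fine and gives up units whose private return 0.70 is below 1).
Deviating from 19 to 0 saves 19 dollars but forfeits the deviator's share of the drop in the security fund: 0.70 × 19 = 13.30.
So the deviation gain is 19 − 13.30 = 5.70, and the fine must be at least 5.70 dollars to wipe it out.

5.70 dollars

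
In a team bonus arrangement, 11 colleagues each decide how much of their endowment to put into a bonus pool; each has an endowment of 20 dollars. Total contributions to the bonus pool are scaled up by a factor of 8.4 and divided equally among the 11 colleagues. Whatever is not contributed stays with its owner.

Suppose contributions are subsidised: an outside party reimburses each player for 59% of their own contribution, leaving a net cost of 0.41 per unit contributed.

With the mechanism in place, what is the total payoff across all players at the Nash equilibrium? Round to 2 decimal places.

With the mechanism, a contributed unit returns (8.4/11) / 0.41 = 1.8625 per unit of net cost to the contributor — now above 1 — so contributing fully is weakly dominant for every player.
At the Nash equilibrium everyone contributes 20. Group total payoff = 11 × (20 × 0.59 + 8.4 × 20) = 1977.80.

1977.80 dollars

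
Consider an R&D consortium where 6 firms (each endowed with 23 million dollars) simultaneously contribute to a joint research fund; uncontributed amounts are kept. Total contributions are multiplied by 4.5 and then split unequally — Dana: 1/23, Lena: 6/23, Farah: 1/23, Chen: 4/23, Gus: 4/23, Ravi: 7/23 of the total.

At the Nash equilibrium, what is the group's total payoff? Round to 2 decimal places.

299.00 million dollars

A player with share s gets back 4.5·s per unit contributed, so full contribution is dominant for anyone with s > 1/4.5 = 0.2222 and zero contribution is dominant for anyone below.
The shares above 0.2222 belong to Lena and Ravi, contributing 23 each; the remaining 4 contribute 0. Total contributed: 46.
The joint research fund pays out 4.5 × 46 = 207.00 in total (split across the unequal shares, but the aggregate is all that matters for the group sum).
The 4 free-riders keep 23 each, adding 92. Group total = 92 + 207.00 = 299.00.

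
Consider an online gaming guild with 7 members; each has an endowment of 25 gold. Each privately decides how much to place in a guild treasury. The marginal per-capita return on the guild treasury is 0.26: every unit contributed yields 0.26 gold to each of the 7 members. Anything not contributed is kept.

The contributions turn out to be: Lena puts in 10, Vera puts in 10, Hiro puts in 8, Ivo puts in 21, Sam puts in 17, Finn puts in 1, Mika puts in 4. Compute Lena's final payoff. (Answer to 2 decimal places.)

33.46 gold

Total contributed: 10 + 10 + 8 + 21 + 17 + 1 + 4 = 71.
Each receives 0.26 × 71 = 18.46 from the guild treasury.
Lena keeps 25 − 10 = 15, so Lena's payoff is 15 + 18.46 = 33.46.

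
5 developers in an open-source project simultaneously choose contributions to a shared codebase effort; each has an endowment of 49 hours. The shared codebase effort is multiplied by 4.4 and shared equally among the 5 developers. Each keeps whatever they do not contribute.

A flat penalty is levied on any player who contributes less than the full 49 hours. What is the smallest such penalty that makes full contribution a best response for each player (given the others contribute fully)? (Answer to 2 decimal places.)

Given the others contribute fully, the best deviation is to contribute 0 (any partial contribution still incurs the fine and gives up units whose private return 0.8800 is below 1).
Deviating from 49 to 0 saves 49 hours but forfeits the deviator's share of the drop in the shared codebase effort: 4.4/5 × 49 = 43.12.
So the deviation gain is 49 − 43.12 = 5.88, and the fine must be at least 5.88 hours to wipe it out.

5.88 hours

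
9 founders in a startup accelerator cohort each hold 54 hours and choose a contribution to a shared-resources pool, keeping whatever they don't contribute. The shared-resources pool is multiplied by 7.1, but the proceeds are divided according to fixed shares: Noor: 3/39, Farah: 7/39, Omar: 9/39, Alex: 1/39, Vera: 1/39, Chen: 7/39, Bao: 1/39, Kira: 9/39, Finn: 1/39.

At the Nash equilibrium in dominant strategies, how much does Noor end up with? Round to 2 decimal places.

171.97 hours

A player with share s gets back 7.1·s per unit contributed, so full contribution is dominant for anyone with s > 1/7.1 = 0.1408 and zero contribution is dominant for anyone below.
Farah, Omar, Chen and Kira are above the threshold, contributing 54 each; the remaining 5 contribute 0. Total contributed: 216.
Noor keeps 54 and receives 7.1 × 216 × 3/39 = 117.97 from the shared-resources pool, for a payoff of 171.97.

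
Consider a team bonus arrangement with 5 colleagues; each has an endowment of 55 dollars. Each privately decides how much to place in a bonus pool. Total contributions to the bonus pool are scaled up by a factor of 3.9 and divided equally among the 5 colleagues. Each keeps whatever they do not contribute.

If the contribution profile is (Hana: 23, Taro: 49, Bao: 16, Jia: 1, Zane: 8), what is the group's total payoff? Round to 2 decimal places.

556.30 dollars

Total contributed: 23 + 49 + 16 + 1 + 8 = 97; total kept: 5 × 55 − 97 = 178.
The bonus pool pays out 3.9 × 97 = 378.30 in aggregate.
Group total = 178 + 378.30 = 556.30.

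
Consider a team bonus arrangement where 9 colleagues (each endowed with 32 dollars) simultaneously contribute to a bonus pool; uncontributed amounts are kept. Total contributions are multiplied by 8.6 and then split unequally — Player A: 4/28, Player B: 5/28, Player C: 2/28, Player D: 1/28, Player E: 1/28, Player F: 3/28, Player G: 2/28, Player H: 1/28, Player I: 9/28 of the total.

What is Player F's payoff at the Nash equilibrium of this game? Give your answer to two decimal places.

120.46 dollars

A player with share s gets back 8.6·s per unit contributed, so full contribution is dominant for anyone with s > 1/8.6 = 0.1163 and zero contribution is dominant for anyone below.
The shares above 0.1163 belong to Player A, Player B and Player I, contributing 32 each; the remaining 6 contribute 0. Total contributed: 96.
Player F keeps 32 and receives 8.6 × 96 × 3/28 = 88.46 from the bonus pool, for a payoff of 120.46.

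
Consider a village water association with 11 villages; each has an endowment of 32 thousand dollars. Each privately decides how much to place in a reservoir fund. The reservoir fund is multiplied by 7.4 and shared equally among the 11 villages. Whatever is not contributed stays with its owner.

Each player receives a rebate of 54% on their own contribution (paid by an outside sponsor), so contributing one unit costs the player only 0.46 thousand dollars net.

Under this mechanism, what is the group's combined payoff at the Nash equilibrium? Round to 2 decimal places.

Under the mechanism each unit contributed yields (7.4/11) / 0.46 = 1.4625 back to its contributor per unit of net cost, which exceeds 1, making full contribution the dominant choice for everyone.
So the Nash equilibrium is full contribution by all 11; the group earns 11 × (32 × 0.54 + 7.4 × 32) = 2794.88.

2794.88 thousand dollars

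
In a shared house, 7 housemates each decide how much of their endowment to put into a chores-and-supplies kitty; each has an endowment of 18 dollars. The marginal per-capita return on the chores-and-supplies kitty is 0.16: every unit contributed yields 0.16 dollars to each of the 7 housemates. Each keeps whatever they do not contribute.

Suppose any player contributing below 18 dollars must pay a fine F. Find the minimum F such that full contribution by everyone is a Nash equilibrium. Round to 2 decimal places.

15.12 dollars

Given the others contribute fully, the best deviation is to contribute 0 (any partial contribution still incurs the fine and gives up units whose private return 0.16 is below 1).
Deviating from 18 to 0 saves 18 dollars but forfeits the deviator's share of the drop in the chores-and-supplies kitty: 0.16 × 18 = 2.88.
So the deviation gain is 18 − 2.88 = 15.12, and the fine must be at least 15.12 dollars to wipe it out.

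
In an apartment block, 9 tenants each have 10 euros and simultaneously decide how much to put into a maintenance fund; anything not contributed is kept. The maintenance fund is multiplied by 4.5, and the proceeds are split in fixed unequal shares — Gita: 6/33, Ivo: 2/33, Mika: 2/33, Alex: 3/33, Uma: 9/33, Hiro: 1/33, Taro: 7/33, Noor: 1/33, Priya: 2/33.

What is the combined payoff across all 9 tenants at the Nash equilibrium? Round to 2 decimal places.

125.00 euros

For player j, contributing a unit is worthwhile iff 4.5 × (j's share) ≥ 1, i.e. iff j's share is at least 0.2222.
Uma alone (share 9/33) is above the threshold, contributing 10; the remaining 8 contribute 0. Total contributed: 10.
The maintenance fund pays out 4.5 × 10 = 45.00 in total (split across the unequal shares, but the aggregate is all that matters for the group sum).
The 8 free-riders keep 10 each, adding 80. Group total = 80 + 45.00 = 125.00.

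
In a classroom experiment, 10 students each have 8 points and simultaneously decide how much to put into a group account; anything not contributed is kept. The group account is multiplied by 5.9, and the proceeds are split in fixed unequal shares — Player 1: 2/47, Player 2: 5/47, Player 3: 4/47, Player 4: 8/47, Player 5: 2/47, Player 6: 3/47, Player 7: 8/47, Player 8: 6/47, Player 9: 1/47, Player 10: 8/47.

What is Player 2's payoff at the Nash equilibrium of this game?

23.06 points

Player j's private return per contributed unit is 5.9 × (j's share). Contributing is weakly dominant for j when that share is at least 1/5.9 = 0.1695, and contributing 0 is dominant otherwise.
The shares above 0.1695 belong to Player 4, Player 7 and Player 10, contributing 8 each; the remaining 7 contribute 0. Total contributed: 24.
Player 2 keeps 8 and receives 5.9 × 24 × 5/47 = 15.06 from the group account, for a payoff of 23.06.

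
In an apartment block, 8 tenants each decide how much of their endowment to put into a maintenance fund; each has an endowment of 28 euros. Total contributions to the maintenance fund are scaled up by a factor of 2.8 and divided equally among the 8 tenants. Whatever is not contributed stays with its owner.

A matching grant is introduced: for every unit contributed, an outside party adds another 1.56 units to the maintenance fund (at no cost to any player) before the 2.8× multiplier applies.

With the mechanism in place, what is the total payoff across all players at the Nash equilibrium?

224.00 euros

The effective private return is 2.8 × 2.56 / 8 = 0.8960, which is still under 1, so the mechanism doesn't change anyone's dominant strategy: zero contribution.
At the Nash equilibrium no one contributes; group total payoff = 8 × 28 = 224.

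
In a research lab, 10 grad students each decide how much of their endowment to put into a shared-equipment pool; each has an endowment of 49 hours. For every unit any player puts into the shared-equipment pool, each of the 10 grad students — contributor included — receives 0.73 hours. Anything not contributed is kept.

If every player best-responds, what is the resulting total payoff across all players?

The private return per contributed unit is 0.73 < 1, so contributing 0 is dominant for every player. At the Nash equilibrium everyone keeps their 49, and the group total is 10 × 49 = 490.

490.00 hours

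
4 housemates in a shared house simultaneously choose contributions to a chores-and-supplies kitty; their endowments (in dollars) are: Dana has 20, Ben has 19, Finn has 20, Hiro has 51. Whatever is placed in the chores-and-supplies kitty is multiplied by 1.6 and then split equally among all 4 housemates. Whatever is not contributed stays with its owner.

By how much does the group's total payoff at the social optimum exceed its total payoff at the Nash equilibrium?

The private return per contributed unit is 1.6/4 = 0.4000 < 1 for every player regardless of endowment, so the Nash equilibrium is zero contribution and the group total is Σ E_j = 20 + 19 + 20 + 51 = 110.
Each contributed unit returns 1.600 to the group, so the social optimum is full contribution by everyone: group total = 1.600 × 110 = 176.00.
Efficiency loss = (1.600 − 1) × 110 = 66.00.

66.00 dollars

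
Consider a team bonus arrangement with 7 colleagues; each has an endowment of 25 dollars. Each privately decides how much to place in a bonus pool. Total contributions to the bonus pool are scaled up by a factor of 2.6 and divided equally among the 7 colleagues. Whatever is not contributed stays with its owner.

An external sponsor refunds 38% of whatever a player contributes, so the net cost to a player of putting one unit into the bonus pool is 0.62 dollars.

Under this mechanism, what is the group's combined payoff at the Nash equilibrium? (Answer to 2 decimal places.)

With the mechanism, a contributed unit returns (2.6/7) / 0.62 = 0.5991 per unit of net cost — still below 1 — so contributing 0 remains dominant for every player.
At the Nash equilibrium no one contributes; group total payoff = 7 × 25 = 175.

175.00 dollars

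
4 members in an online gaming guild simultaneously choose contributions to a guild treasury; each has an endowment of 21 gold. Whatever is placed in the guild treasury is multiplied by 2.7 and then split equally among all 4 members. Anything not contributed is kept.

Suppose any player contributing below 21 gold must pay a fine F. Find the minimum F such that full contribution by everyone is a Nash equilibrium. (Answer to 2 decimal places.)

Given the others contribute fully, the best deviation is to contribute 0 (any partial contribution still incurs the fine and gives up units whose private return 0.6750 is below 1).
Deviating from 21 to 0 saves 21 gold but forfeits the deviator's share of the drop in the guild treasury: 2.7/4 × 21 = 14.17.
So the deviation gain is 21 − 14.17 = 6.83, and the fine must be at least 6.83 gold to wipe it out.

6.83 gold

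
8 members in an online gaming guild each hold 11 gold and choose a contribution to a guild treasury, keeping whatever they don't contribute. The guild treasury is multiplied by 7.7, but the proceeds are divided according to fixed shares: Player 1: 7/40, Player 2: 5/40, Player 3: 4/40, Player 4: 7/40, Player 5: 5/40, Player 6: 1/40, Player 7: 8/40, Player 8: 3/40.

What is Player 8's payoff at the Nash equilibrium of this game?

30.06 gold

A player with share s gets back 7.7·s per unit contributed, so full contribution is dominant for anyone with s > 1/7.7 = 0.1299 and zero contribution is dominant for anyone below.
The shares above 0.1299 belong to Player 1, Player 4 and Player 7, contributing 11 each; the remaining 5 contribute 0. Total contributed: 33.
Player 8 keeps 11 and receives 7.7 × 33 × 3/40 = 19.06 from the guild treasury, for a payoff of 30.06.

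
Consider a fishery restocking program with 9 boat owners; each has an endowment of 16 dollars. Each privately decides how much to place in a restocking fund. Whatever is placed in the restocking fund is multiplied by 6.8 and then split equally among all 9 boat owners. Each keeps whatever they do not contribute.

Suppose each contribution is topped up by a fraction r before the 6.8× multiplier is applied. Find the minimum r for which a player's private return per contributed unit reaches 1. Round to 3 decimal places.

0.324

With matching at rate r, one contributed unit becomes (1 + r) in the restocking fund and returns 6.8 × (1 + r) / 9 to the contributor.
Setting this equal to 1: 1 + r = 9/6.8 = 1.3235.
So the minimum matching rate is r = 1.3235 − 1 = 0.324.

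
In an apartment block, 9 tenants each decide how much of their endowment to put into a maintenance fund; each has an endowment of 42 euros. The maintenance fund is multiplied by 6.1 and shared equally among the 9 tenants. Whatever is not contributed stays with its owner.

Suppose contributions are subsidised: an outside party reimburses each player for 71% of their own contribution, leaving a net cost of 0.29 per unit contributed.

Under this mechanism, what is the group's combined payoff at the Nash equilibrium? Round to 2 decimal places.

2574.18 euros

Under the mechanism each unit contributed yields (6.1/9) / 0.29 = 2.3372 back to its contributor per unit of net cost, which exceeds 1, making full contribution the dominant choice for everyone.
At the Nash equilibrium everyone contributes 42. Group total payoff = 9 × (42 × 0.71 + 6.1 × 42) = 2574.18.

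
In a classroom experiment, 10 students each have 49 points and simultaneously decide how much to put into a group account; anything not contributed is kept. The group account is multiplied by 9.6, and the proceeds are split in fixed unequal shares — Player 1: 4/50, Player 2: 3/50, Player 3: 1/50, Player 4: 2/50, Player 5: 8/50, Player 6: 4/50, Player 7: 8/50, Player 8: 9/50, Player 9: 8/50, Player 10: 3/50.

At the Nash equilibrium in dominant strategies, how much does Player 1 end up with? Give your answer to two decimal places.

199.53 points

Player j's private return per contributed unit is 9.6 × (j's share). Contributing is weakly dominant for j when that share is at least 1/9.6 = 0.1042, and contributing 0 is dominant otherwise.
The shares above 0.1042 belong to Player 5, Player 7, Player 8 and Player 9, contributing 49 each; the remaining 6 contribute 0. Total contributed: 196.
Player 1 keeps 49 and receives 9.6 × 196 × 4/50 = 150.53 from the group account, for a payoff of 199.53.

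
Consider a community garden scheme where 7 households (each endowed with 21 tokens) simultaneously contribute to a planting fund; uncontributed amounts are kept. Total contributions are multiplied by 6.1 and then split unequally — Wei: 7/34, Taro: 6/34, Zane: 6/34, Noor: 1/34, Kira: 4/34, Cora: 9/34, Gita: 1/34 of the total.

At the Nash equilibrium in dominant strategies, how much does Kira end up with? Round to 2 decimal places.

For player j, contributing a unit is worthwhile iff 6.1 × (j's share) ≥ 1, i.e. iff j's share is at least 0.1639.
The shares above 0.1639 belong to Wei, Taro, Zane and Cora, contributing 21 each; the remaining 3 contribute 0. Total contributed: 84.
Kira keeps 21 and receives 6.1 × 84 × 4/34 = 60.28 from the planting fund, for a payoff of 81.28.

81.28 tokens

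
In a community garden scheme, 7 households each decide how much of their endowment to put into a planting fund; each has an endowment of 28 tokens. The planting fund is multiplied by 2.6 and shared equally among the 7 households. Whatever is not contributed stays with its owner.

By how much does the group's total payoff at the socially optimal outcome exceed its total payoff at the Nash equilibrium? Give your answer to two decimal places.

313.60 tokens

Each contributed unit returns 2.6/7 = 0.3714 to its contributor — below 1 — so contributing 0 is dominant for every player. At the Nash equilibrium everyone keeps their 28, and the group total is 7 × 28 = 196.
Each contributed unit returns 2.600 to the group as a whole (0.3714 to each of 7 players), which exceeds 1, so the social optimum is full contribution: group total = 2.600 × 196 = 509.60.
Efficiency loss = 509.60 − 196 = 313.60.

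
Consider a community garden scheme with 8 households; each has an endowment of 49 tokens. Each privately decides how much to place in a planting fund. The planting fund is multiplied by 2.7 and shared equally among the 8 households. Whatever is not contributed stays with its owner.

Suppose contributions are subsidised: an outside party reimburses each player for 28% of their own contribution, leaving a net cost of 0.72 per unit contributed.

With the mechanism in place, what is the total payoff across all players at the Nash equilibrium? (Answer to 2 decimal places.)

With the mechanism, a contributed unit returns (2.7/8) / 0.72 = 0.4688 per unit of net cost — still below 1 — so contributing 0 remains dominant for every player.
At the Nash equilibrium no one contributes; group total payoff = 8 × 49 = 392.

392.00 tokens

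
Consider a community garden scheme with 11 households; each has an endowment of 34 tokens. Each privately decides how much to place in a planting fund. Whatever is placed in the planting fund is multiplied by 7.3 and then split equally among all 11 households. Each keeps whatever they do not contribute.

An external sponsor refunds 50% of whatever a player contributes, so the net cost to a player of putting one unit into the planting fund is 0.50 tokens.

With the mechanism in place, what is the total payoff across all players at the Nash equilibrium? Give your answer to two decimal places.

2917.20 tokens

Under the mechanism each unit contributed yields (7.3/11) / 0.50 = 1.3273 back to its contributor per unit of net cost, which exceeds 1, making full contribution the dominant choice for everyone.
So the Nash equilibrium is full contribution by all 11; the group earns 11 × (34 × 0.50 + 7.3 × 34) = 2917.20.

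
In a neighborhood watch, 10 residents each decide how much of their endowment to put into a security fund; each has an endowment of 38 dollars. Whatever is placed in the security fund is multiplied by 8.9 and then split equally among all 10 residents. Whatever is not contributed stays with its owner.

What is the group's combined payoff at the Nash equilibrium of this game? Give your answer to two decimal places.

Each contributed unit returns 8.9/10 = 0.8900 to its contributor — below 1 — so contributing 0 is dominant for every player. At the Nash equilibrium everyone keeps their 38, and the group total is 10 × 38 = 380.

380.00 dollars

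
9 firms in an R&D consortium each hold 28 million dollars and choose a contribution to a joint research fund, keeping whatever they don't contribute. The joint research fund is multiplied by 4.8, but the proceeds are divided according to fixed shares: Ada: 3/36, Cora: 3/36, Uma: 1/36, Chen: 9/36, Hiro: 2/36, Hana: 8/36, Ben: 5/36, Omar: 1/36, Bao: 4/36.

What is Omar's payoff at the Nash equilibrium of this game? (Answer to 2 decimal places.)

35.47 million dollars

For player j, contributing a unit is worthwhile iff 4.8 × (j's share) ≥ 1, i.e. iff j's share is at least 0.2083.
Chen and Hana are above the threshold, contributing 28 each; the remaining 7 contribute 0. Total contributed: 56.
Omar keeps 28 and receives 4.8 × 56 × 1/36 = 7.47 from the joint research fund, for a payoff of 35.47.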